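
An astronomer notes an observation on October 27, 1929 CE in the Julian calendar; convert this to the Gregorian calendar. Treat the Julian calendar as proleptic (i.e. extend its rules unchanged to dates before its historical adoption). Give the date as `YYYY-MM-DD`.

At this point the Julian calendar is 13 days behind the Gregorian.
27 October 1929 Julian + 13 days → 9 November 1929 Gregorian.

1929-11-09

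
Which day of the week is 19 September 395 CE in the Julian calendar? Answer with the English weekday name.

Equivalently 20 September 395 Gregorian, JDN 1865593.
Since JDN mod 7 = 2 (0 = Monday), the day is Wednesday.

Wednesday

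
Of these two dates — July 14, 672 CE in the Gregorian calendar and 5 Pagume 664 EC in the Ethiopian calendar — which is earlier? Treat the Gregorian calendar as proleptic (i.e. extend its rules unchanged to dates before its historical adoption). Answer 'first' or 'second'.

First date → JDN 1966698; second date → JDN 1966746.
JDN 1966698 < JDN 1966746, so the first date is earlier.

first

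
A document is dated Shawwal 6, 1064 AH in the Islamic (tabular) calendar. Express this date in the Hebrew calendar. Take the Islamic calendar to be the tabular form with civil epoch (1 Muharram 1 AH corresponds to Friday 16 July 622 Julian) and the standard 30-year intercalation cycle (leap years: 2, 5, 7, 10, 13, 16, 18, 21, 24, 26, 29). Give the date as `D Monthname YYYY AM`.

Julian Day Number of the source date = 2325403.
Converting JDN 2325403 to the Hebrew calendar gives 7 Elul 5414 AM.

7 Elul 5414 AM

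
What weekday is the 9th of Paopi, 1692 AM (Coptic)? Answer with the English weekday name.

Equivalently 20 October 1975 Gregorian, JDN 2442706.
Since JDN mod 7 = 0 (0 = Monday), the day is Monday.

Monday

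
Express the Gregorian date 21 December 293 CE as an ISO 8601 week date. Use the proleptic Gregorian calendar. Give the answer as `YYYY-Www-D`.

The weekday is Thursday (ISO weekday 4).
That Thursday belongs to ISO week 51 of ISO year 293.

0293-W51-4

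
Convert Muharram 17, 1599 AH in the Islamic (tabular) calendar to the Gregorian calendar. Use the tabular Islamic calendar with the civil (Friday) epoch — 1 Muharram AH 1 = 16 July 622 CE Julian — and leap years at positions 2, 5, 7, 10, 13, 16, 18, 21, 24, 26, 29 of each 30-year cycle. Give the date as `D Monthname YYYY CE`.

Julian Day Number of the source date = 2514734.
Converting JDN 2514734 to the Gregorian calendar gives 2 January 2173 CE.

2 January 2173 CE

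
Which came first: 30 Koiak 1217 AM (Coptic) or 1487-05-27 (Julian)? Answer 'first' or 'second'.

second

First date → JDN 2269293; second date → JDN 2264331.
JDN 2264331 < JDN 2269293, so the second date is earlier.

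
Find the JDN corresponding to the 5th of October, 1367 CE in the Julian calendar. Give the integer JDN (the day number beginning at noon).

In the proleptic Gregorian calendar the same day is 13 October 1367.
JDN 2451545 is 1 January 2000 CE (Gregorian); the target day is −230913 days from there, so JDN = 2220632.

2220632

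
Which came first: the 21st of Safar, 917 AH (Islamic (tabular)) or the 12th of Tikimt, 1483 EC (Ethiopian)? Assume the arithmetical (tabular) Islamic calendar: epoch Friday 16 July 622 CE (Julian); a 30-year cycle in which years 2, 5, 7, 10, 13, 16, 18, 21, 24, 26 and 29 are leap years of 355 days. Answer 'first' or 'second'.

The two dates have Julian Day Numbers 2273090 and 2265562 respectively.
Since 2265562 < 2273090, the second date comes first.

second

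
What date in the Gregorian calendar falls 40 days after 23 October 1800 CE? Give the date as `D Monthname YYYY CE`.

2 December 1800 CE

Counting 40 days forward from JDN 2378792 reaches JDN 2378832, which is 2 December 1800 CE.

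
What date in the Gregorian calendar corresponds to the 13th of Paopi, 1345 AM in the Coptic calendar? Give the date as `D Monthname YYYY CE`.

Julian Day Number of the source date = 2315968.
Converting JDN 2315968 to the Gregorian calendar gives 20 October 1628 CE.

20 October 1628 CE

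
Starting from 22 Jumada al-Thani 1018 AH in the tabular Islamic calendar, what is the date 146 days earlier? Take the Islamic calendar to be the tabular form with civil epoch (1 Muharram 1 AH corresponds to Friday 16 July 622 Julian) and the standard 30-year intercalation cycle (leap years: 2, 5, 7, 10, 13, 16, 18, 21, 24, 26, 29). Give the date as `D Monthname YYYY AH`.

Counting 146 days back from JDN 2309000 reaches JDN 2308854, which is 24 Muharram 1018 AH.

24 Muharram 1018 AH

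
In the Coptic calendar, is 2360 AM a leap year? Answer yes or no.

no

2360 mod 4 = 0; in the Coptic calendar a year is leap when year mod 4 = 3, so it is a common year.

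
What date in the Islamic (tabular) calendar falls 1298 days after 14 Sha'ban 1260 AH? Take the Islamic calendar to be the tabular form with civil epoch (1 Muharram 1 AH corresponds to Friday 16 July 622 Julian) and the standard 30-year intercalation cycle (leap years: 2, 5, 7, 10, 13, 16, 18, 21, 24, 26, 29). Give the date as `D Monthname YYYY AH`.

13 Rabi' al-Thani 1264 AH

The starting date is JDN 2394808; 2394808 + 1298 = 2396106.
JDN 2396106 corresponds to 13 Rabi' al-Thani 1264 AH.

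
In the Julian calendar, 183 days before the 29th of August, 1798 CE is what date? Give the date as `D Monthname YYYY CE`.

27 February 1798 CE

The starting date is JDN 2378018; 2378018 − 183 = 2377835.
JDN 2377835 corresponds to 27 February 1798 CE.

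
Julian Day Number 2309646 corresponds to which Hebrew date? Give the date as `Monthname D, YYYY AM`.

JDN 2309646 is 30 June 1611 in the Gregorian calendar.
In the Hebrew calendar that day is Tammuz 19, 5371 AM.

Tammuz 19, 5371 AM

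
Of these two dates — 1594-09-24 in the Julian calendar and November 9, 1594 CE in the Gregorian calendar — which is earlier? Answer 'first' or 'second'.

first

Converting both to JDN: 2303533 vs 2303569; the smaller is the first.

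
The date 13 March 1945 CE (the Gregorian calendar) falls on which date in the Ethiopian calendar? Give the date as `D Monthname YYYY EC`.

4 Megabit 1937 EC

Both dates share Julian Day Number 2431528; in the Ethiopian calendar that is 4 Megabit 1937 EC.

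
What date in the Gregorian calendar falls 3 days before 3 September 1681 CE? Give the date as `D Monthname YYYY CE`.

The starting date is JDN 2335279; 2335279 − 3 = 2335276.
JDN 2335276 corresponds to 31 August 1681 CE.

31 August 1681 CE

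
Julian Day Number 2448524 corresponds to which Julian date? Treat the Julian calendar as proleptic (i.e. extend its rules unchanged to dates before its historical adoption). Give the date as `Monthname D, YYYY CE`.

JDN 2448524 is 24 September 1991 in the Gregorian calendar.
In the Julian calendar that day is September 11, 1991 CE.

September 11, 1991 CE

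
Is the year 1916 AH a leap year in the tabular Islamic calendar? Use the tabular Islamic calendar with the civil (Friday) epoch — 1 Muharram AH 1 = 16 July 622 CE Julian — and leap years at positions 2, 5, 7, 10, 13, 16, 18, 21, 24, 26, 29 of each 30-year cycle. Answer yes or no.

Year 1916 AH is year 26 of its 30-year cycle; leap positions are 2, 5, 7, 10, 13, 16, 18, 21, 24, 26, 29, so it is a leap year (355 days).

yes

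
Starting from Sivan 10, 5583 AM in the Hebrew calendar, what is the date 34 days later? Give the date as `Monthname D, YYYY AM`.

Tammuz 14, 5583 AM

JDN of Sivan 10, 5583 AM = 2387036.
2387036 + 34 = 2387070.
JDN 2387070 in the Hebrew calendar is Tammuz 14, 5583 AM.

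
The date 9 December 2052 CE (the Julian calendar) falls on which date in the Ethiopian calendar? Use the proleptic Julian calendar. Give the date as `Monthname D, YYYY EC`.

Both dates share Julian Day Number 2470894; in the Ethiopian calendar that is 13 Tahsas 2045 EC.

Tahsas 13, 2045 EC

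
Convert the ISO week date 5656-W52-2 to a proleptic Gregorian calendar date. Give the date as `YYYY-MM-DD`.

ISO week 1 of 5656 is the week containing the first Thursday of 5656.
Week 52, day 2 (Tuesday) lands on 5656-12-26.

5656-12-26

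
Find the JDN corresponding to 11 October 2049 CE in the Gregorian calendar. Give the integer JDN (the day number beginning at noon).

JDN 2299161 is 15 October 1582 CE (Gregorian); the target day is +170565 days from there, so JDN = 2469726.

2469726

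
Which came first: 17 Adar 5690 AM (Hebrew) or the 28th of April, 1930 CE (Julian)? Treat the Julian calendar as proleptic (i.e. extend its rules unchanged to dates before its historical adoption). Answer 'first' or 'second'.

The two dates have Julian Day Numbers 2426053 and 2426108 respectively.
Since 2426053 < 2426108, the first date comes first.

first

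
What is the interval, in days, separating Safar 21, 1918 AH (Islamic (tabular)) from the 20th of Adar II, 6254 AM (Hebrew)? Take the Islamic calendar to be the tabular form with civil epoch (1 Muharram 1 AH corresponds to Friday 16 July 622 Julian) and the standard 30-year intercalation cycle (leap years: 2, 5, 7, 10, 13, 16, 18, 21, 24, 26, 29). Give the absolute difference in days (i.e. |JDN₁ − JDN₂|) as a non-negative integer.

First date → JDN 2627811; second date → JDN 2632061.
The interval is |2627811 − 2632061| = 4250 days.

4250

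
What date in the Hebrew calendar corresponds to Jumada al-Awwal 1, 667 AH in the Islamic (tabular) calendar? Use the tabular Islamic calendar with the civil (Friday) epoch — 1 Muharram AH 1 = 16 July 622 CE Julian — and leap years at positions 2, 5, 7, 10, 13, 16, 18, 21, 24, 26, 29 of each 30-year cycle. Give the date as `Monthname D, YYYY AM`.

Shevat 2, 5029 AM

Julian Day Number of the source date = 2184566.
Converting JDN 2184566 to the Hebrew calendar gives 2 Shevat 5029 AM.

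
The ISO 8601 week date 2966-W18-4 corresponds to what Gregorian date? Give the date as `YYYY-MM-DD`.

2966-05-01

ISO week 1 of 2966 is the week containing the first Thursday of 2966.
Week 18, day 4 (Thursday) lands on 2966-05-01.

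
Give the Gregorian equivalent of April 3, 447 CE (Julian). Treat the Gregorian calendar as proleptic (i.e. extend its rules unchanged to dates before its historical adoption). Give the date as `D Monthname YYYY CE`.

At this point the Julian calendar is 1 day behind the Gregorian.
3 April 447 Julian + 1 day → 4 April 447 Gregorian.

4 April 447 CE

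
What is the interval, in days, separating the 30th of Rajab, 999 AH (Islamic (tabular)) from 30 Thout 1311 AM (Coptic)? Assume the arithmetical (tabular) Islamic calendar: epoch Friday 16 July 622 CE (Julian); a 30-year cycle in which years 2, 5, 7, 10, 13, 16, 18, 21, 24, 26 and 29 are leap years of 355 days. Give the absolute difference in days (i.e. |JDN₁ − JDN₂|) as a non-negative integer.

1232

JDN of the first date = 2302304.
JDN of the second date = 2303536.
|2303536 − 2302304| = 1232.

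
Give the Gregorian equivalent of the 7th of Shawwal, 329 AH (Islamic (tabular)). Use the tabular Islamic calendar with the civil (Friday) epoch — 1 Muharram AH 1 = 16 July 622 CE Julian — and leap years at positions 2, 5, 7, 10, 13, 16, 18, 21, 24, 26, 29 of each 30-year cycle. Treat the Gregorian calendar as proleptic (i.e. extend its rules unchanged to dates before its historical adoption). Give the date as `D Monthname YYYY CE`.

10 July 941 CE

Julian Day Number of the source date = 2064944.
Converting JDN 2064944 to the Gregorian calendar gives 10 July 941 CE.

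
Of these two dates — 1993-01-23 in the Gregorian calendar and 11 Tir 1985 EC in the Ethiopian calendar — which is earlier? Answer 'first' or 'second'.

The two dates have Julian Day Numbers 2449011 and 2449007 respectively.
Since 2449007 < 2449011, the second date comes first.

second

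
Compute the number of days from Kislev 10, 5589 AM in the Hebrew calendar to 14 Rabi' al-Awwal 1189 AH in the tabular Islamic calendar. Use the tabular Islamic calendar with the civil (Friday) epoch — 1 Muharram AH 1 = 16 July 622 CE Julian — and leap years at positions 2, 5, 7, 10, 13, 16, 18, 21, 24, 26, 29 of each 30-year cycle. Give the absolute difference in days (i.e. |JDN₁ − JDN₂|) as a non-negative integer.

19543

JDN of the first date = 2389043.
JDN of the second date = 2369500.
|2369500 − 2389043| = 19543.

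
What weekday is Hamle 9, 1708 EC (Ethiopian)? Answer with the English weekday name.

Tuesday

Equivalently 14 July 1716 Gregorian, JDN 2348011.
Since JDN mod 7 = 1 (0 = Monday), the day is Tuesday.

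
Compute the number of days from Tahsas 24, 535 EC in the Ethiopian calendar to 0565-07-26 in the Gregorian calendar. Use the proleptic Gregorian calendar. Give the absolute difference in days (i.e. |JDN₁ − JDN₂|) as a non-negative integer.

JDN of the first date = 1919377.
JDN of the second date = 1927629.
|1927629 − 1919377| = 8252.

8252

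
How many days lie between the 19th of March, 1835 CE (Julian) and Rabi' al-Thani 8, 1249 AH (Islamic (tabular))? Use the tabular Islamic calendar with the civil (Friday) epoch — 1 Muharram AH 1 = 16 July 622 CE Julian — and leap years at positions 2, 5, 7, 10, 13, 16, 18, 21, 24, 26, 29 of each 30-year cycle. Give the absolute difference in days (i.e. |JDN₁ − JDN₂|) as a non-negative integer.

First date → JDN 2391369; second date → JDN 2390786.
The interval is |2391369 − 2390786| = 583 days.

583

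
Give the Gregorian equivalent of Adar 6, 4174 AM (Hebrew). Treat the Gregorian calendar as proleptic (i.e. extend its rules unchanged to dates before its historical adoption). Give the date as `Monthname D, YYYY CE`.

February 13, 414 CE

Both dates share Julian Day Number 1872314; in the Gregorian calendar that is 13 February 414 CE.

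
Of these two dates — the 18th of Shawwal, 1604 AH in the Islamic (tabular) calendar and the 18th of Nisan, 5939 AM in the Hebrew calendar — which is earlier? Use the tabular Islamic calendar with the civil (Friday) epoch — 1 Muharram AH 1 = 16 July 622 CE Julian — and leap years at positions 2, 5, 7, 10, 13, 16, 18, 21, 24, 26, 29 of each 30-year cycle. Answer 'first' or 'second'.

first

The two dates have Julian Day Numbers 2516773 and 2517038 respectively.
Since 2516773 < 2517038, the first date comes first.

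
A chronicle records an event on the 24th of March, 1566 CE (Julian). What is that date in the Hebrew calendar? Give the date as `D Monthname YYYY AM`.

4 Nisan 5326 AM

The source date corresponds to 3 April 1566 in the proleptic Gregorian calendar (JDN 2293122).
That day falls on 4 Nisan 5326 AM in the Hebrew calendar.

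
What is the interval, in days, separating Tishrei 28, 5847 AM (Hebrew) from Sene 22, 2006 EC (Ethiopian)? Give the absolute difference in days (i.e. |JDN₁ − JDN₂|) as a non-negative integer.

JDN of the first date = 2483235.
JDN of the second date = 2456838.
|2456838 − 2483235| = 26397.

26397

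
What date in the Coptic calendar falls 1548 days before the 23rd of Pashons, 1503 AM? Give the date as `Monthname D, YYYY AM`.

Meshir 26, 1499 AM

The starting date is JDN 2373897; 2373897 − 1548 = 2372349.
JDN 2372349 corresponds to Meshir 26, 1499 AM.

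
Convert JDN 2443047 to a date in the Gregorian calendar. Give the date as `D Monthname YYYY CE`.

JDN 2451545 is 1 Jan 2000; 2443047 is −8498 days from there.

25 September 1976 CE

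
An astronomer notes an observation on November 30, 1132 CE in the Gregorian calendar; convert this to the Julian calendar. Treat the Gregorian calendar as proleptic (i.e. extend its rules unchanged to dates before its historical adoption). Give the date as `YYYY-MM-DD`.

The Julian–Gregorian offset here is 7 days (Julian trailing).
30 November 1132 Gregorian − 7 days → 23 November 1132 Julian.

1132-11-23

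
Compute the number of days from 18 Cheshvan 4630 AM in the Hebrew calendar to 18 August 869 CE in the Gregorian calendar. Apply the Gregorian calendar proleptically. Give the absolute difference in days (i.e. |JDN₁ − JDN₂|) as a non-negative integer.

74

First date → JDN 2038760; second date → JDN 2038686.
The interval is |2038760 − 2038686| = 74 days.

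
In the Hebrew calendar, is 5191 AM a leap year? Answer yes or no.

no

Hebrew year 5191 is year 4 of its 19-year Metonic cycle; leap years are at positions 3, 6, 8, 11, 14, 17, 19, so it is a common year (12 months).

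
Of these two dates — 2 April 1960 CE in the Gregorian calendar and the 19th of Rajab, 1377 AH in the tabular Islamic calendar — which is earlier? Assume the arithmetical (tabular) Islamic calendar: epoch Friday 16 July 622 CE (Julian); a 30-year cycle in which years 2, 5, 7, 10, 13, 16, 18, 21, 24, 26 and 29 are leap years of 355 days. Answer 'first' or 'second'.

second

The two dates have Julian Day Numbers 2437027 and 2436244 respectively.
Since 2436244 < 2437027, the second date comes first.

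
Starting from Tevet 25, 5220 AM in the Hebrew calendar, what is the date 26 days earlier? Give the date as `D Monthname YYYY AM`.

JDN of Tevet 25, 5220 AM = 2254311.
2254311 − 26 = 2254285.
JDN 2254285 in the Hebrew calendar is 28 Kislev 5220 AM.

28 Kislev 5220 AM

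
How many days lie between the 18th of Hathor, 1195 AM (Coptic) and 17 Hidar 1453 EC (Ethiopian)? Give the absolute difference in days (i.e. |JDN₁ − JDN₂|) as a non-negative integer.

6575

JDN of the first date = 2261215.
JDN of the second date = 2254640.
|2254640 − 2261215| = 6575.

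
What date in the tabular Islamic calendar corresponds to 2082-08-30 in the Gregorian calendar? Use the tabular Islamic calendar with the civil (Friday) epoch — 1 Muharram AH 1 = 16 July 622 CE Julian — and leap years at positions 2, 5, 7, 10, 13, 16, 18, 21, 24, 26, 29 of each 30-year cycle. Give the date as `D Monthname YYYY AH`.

6 Dhu al-Hijjah 1505 AH

Both dates share Julian Day Number 2481737; in the tabular Islamic calendar that is 6 Dhu al-Hijjah 1505 AH.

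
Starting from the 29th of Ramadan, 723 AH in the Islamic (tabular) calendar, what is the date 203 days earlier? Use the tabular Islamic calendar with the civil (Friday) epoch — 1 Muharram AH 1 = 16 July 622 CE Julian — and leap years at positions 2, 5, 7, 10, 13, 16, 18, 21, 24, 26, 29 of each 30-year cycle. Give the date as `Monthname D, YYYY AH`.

Rabi' al-Awwal 3, 723 AH

The starting date is JDN 2204557; 2204557 − 203 = 2204354.
JDN 2204354 corresponds to Rabi' al-Awwal 3, 723 AH.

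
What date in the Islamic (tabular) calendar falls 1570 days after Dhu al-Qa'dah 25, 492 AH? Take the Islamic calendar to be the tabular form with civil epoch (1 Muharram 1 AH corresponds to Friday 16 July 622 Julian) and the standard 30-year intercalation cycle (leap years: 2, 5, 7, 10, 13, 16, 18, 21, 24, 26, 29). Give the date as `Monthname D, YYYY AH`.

Counting 1570 days forward from JDN 2122753 reaches JDN 2124323, which is Rabi' al-Thani 29, 497 AH.

Rabi' al-Thani 29, 497 AH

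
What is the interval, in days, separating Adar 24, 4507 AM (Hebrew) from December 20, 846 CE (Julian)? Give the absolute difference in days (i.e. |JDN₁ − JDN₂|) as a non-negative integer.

36445

First date → JDN 1993968; second date → JDN 2030413.
The interval is |1993968 − 2030413| = 36445 days.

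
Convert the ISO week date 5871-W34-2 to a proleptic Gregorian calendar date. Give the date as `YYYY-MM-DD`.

ISO week 1 of 5871 is the week containing the first Thursday of 5871.
Week 34, day 2 (Tuesday) lands on 5871-08-22.

5871-08-22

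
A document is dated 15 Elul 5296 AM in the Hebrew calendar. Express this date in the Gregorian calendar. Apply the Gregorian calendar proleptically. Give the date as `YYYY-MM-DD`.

1536-09-11

Both dates share Julian Day Number 2282326; in the Gregorian calendar that is 11 September 1536 CE.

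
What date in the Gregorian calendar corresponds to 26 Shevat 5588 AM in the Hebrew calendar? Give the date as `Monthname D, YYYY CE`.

February 11, 1828 CE

Julian Day Number of the source date = 2388764.
Converting JDN 2388764 to the Gregorian calendar gives 11 February 1828 CE.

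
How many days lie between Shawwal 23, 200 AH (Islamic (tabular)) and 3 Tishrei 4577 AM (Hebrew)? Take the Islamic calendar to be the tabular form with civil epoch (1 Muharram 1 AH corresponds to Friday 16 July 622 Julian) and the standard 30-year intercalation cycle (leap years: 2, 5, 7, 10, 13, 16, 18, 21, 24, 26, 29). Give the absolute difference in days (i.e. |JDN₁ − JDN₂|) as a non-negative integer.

97

First date → JDN 2019247; second date → JDN 2019344.
The interval is |2019247 − 2019344| = 97 days.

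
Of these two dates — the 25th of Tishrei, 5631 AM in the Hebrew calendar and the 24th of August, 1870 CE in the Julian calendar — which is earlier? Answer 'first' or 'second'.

second

First date → JDN 2404356; second date → JDN 2404311.
JDN 2404311 < JDN 2404356, so the second date is earlier.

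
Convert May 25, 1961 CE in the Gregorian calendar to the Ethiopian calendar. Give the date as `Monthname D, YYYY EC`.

Ginbot 17, 1953 EC

Both dates share Julian Day Number 2437445; in the Ethiopian calendar that is 17 Ginbot 1953 EC.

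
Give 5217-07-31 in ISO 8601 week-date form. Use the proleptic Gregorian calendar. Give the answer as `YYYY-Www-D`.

The weekday is Monday (ISO weekday 1).
That Monday belongs to ISO week 31 of ISO year 5217.

5217-W31-1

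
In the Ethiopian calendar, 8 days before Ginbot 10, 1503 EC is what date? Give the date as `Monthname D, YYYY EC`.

Counting 8 days back from JDN 2273075 reaches JDN 2273067, which is Ginbot 2, 1503 EC.

Ginbot 2, 1503 EC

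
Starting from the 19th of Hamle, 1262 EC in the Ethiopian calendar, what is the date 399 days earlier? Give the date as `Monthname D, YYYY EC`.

Sene 15, 1261 EC

Counting 399 days back from JDN 2185119 reaches JDN 2184720, which is Sene 15, 1261 EC.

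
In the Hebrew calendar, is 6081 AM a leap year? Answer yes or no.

Hebrew year 6081 is year 1 of its 19-year Metonic cycle; leap years are at positions 3, 6, 8, 11, 14, 17, 19, so it is a common year (12 months).

no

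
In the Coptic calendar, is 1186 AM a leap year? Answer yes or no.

no

1186 mod 4 = 2; in the Coptic calendar a year is leap when year mod 4 = 3, so it is a common year.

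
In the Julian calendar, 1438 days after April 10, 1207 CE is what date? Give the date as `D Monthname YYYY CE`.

JDN of April 10, 1207 CE = 2162014.
2162014 + 1438 = 2163452.
JDN 2163452 in the Julian calendar is 18 March 1211 CE.

18 March 1211 CE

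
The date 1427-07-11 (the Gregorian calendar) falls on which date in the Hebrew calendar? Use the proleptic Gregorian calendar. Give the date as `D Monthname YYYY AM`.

Julian Day Number of the source date = 2242452.
Converting JDN 2242452 to the Hebrew calendar gives 7 Tammuz 5187 AM.

7 Tammuz 5187 AM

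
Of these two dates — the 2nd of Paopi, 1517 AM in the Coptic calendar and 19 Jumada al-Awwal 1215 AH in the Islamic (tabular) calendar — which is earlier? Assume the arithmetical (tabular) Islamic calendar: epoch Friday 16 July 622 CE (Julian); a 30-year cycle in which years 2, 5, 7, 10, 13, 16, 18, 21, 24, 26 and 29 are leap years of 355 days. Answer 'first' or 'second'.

First date → JDN 2378780; second date → JDN 2378777.
JDN 2378777 < JDN 2378780, so the second date is earlier.

second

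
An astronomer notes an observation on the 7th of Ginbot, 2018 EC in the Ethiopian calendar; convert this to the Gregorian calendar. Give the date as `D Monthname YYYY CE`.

15 May 2026 CE

Both dates share Julian Day Number 2461176; in the Gregorian calendar that is 15 May 2026 CE.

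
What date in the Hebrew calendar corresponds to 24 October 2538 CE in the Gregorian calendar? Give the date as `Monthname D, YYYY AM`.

Tishrei 30, 6299 AM

Both dates share Julian Day Number 2648342; in the Hebrew calendar that is 30 Tishrei 6299 AM.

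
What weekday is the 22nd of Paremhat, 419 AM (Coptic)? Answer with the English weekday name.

In the proleptic Gregorian calendar this is 22 March 703 (JDN 1977905).
Since JDN mod 7 = 6 (0 = Monday), the day is Sunday.

Sunday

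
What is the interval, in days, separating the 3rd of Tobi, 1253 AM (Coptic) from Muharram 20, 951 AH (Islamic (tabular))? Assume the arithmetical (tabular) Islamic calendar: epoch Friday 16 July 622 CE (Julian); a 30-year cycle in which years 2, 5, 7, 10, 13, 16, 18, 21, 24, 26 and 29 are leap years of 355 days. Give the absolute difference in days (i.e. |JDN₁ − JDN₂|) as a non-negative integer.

First date → JDN 2282445; second date → JDN 2285107.
The interval is |2282445 − 2285107| = 2662 days.

2662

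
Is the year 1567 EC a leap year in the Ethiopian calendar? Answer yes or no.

yes

1567 mod 4 = 3; in the Ethiopian calendar a year is leap when year mod 4 = 3, so it is a leap year.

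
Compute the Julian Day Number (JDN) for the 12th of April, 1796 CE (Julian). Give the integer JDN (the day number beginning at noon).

In the Gregorian calendar the same day is 23 April 1796.
JDN 2451545 is 1 January 2000 CE (Gregorian); the target day is −74396 days from there, so JDN = 2377149.

2377149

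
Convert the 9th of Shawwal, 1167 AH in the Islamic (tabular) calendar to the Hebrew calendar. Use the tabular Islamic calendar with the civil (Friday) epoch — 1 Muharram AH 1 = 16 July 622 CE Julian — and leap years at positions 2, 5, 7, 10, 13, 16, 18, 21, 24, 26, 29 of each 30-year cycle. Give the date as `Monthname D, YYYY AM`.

Julian Day Number of the source date = 2361906.
Converting JDN 2361906 to the Hebrew calendar gives 11 Av 5514 AM.

Av 11, 5514 AM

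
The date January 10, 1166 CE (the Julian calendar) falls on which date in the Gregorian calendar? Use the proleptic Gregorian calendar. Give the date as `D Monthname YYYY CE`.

For dates in this range the Gregorian date is 7 days ahead of the Julian.
10 January 1166 Julian + 7 days → 17 January 1166 Gregorian.

17 January 1166 CE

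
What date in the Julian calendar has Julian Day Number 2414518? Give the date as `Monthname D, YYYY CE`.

August 4, 1898 CE

JDN 2414518 is 16 August 1898 in the Gregorian calendar.
In the Julian calendar that day is August 4, 1898 CE.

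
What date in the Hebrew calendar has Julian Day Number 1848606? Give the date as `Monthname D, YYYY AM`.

JDN 1848606 is 18 March 349 in the proleptic Gregorian calendar.
In the Hebrew calendar that day is Nisan 11, 4109 AM.

Nisan 11, 4109 AM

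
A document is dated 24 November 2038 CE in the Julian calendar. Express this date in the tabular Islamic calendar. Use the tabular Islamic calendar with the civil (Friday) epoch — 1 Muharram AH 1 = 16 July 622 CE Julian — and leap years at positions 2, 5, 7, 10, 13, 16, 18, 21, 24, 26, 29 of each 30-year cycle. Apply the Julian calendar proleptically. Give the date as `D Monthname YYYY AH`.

10 Dhu al-Qa'dah 1460 AH

Julian Day Number of the source date = 2465765.
Converting JDN 2465765 to the tabular Islamic calendar gives 10 Dhu al-Qa'dah 1460 AH.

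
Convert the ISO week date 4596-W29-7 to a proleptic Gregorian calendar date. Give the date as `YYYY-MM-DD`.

4596-07-24

ISO week 1 of 4596 is the week containing the first Thursday of 4596.
Week 29, day 7 (Sunday) lands on 4596-07-24.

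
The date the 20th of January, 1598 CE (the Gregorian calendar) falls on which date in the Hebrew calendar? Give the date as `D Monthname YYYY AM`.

13 Shevat 5358 AM

Julian Day Number of the source date = 2304737.
Converting JDN 2304737 to the Hebrew calendar gives 13 Shevat 5358 AM.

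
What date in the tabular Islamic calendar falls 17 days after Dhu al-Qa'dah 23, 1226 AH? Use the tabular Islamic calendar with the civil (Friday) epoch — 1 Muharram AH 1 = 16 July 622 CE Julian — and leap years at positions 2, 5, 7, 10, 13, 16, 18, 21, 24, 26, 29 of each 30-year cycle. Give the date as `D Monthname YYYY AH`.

The starting date is JDN 2382856; 2382856 + 17 = 2382873.
JDN 2382873 corresponds to 10 Dhu al-Hijjah 1226 AH.

10 Dhu al-Hijjah 1226 AH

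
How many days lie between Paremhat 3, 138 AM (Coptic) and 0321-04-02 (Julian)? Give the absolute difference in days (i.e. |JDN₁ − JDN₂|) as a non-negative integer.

JDN of the first date = 1875251.
JDN of the second date = 1838395.
|1838395 − 1875251| = 36856.

36856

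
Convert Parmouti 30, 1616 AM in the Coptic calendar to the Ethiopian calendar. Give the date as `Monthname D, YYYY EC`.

Miyazya 30, 1892 EC

The source date corresponds to 8 May 1900 in the Gregorian calendar (JDN 2415148).
That day falls on 30 Miyazya 1892 EC in the Ethiopian calendar.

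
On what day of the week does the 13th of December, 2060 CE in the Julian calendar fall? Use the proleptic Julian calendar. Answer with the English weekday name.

Sunday

This is JDN 2473820 (26 December 2060 Gregorian).
2473820 ≡ 6 (mod 7); counting from Monday = 0 gives Sunday.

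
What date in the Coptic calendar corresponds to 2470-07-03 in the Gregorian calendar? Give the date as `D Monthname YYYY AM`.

23 Paoni 2186 AM

Julian Day Number of the source date = 2623393.
Converting JDN 2623393 to the Coptic calendar gives 23 Paoni 2186 AM.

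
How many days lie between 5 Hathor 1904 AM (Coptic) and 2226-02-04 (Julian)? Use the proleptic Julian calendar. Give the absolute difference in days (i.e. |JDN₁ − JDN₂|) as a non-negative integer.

13974

First date → JDN 2520165; second date → JDN 2534139.
The interval is |2520165 − 2534139| = 13974 days.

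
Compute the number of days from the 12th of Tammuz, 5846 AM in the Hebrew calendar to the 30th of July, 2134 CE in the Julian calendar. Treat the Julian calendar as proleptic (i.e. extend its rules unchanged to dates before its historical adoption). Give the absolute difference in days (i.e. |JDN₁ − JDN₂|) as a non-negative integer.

17581

First date → JDN 2483131; second date → JDN 2500712.
The interval is |2483131 − 2500712| = 17581 days.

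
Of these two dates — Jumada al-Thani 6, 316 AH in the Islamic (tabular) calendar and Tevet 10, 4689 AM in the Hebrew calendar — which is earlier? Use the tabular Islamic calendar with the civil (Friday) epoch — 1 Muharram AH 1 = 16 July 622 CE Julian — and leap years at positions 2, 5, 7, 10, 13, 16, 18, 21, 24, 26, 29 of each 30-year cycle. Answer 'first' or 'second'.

The two dates have Julian Day Numbers 2060218 and 2060369 respectively.
Since 2060218 < 2060369, the first date comes first.

first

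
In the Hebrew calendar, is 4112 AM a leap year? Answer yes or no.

Hebrew year 4112 is year 8 of its 19-year Metonic cycle; leap years are at positions 3, 6, 8, 11, 14, 17, 19, so it is a leap year (13 months).

yes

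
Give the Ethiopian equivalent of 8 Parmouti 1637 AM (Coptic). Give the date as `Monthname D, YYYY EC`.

Julian Day Number of the source date = 2422796.
Converting JDN 2422796 to the Ethiopian calendar gives 8 Miyazya 1913 EC.

Miyazya 8, 1913 EC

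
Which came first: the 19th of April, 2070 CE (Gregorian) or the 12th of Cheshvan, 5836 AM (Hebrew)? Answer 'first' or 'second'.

First date → JDN 2477221; second date → JDN 2479232.
JDN 2477221 < JDN 2479232, so the first date is earlier.

first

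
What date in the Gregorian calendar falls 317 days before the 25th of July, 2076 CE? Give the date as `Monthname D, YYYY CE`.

JDN of the 25th of July, 2076 CE = 2479510.
2479510 − 317 = 2479193.
JDN 2479193 in the Gregorian calendar is September 12, 2075 CE.

September 12, 2075 CE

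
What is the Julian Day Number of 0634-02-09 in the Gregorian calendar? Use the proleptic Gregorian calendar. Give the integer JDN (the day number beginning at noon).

1952663

JDN 2299161 is 15 October 1582 CE (Gregorian); the target day is −346498 days from there, so JDN = 1952663.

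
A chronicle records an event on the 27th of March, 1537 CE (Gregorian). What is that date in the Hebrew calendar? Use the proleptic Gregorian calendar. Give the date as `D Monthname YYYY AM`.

5 Nisan 5297 AM

Julian Day Number of the source date = 2282523.
Converting JDN 2282523 to the Hebrew calendar gives 5 Nisan 5297 AM.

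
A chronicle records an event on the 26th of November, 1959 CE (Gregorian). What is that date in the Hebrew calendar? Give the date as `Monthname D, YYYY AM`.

Cheshvan 25, 5720 AM

Both dates share Julian Day Number 2436899; in the Hebrew calendar that is 25 Cheshvan 5720 AM.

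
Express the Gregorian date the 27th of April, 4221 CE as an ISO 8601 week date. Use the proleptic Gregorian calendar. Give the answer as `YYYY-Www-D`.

The weekday is Friday (ISO weekday 5).
That Friday belongs to ISO week 17 of ISO year 4221.

4221-W17-5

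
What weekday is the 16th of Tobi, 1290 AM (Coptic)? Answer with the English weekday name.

Monday

This is JDN 2295972 (21 January 1574 Gregorian).
Since JDN mod 7 = 0 (0 = Monday), the day is Monday.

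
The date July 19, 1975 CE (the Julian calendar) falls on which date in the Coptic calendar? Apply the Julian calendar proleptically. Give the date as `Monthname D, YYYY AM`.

Epip 25, 1691 AM

The source date corresponds to 1 August 1975 in the Gregorian calendar (JDN 2442626).
That day falls on 25 Epip 1691 AM in the Coptic calendar.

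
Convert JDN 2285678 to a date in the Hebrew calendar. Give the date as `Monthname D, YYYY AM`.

Cheshvan 30, 5306 AM

The proleptic Gregorian equivalent of JDN 2285678 is 15 November 1545.
In the Hebrew calendar that day is Cheshvan 30, 5306 AM.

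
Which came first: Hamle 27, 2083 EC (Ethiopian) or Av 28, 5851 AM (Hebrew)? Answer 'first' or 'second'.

first

Converting both to JDN: 2484997 vs 2485006; the smaller is the first.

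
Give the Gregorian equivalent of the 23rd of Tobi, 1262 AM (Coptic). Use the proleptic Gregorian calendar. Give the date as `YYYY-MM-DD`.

Julian Day Number of the source date = 2285752.
Converting JDN 2285752 to the Gregorian calendar gives 28 January 1546 CE.

1546-01-28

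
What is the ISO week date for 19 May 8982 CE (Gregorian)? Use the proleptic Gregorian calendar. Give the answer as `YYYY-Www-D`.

8982-W20-7

The weekday is Sunday (ISO weekday 7).
That Sunday belongs to ISO week 20 of ISO year 8982.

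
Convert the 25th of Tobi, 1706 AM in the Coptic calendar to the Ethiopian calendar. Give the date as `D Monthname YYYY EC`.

25 Tir 1982 EC

Both dates share Julian Day Number 2447925; in the Ethiopian calendar that is 25 Tir 1982 EC.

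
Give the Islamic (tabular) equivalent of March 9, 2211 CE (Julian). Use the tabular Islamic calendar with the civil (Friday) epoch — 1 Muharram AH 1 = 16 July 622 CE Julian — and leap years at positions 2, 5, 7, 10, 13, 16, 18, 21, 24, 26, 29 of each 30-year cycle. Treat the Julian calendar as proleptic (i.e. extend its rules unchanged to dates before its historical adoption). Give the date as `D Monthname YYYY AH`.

8 Jumada al-Thani 1638 AH

Julian Day Number of the source date = 2528693.
Converting JDN 2528693 to the tabular Islamic calendar gives 8 Jumada al-Thani 1638 AH.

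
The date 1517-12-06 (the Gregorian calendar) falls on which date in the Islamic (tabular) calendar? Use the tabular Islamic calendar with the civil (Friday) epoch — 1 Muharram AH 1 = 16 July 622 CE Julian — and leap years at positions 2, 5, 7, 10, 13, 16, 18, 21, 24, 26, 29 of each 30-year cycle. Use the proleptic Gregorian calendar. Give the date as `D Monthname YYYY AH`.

12 Dhu al-Qa'dah 923 AH

Both dates share Julian Day Number 2275472; in the tabular Islamic calendar that is 12 Dhu al-Qa'dah 923 AH.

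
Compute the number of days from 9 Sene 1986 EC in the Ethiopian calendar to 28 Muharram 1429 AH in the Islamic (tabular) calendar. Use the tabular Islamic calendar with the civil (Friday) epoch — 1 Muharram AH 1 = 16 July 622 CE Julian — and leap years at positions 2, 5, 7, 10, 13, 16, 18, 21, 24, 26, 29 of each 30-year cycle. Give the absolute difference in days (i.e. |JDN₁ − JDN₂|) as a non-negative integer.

4983

JDN of the first date = 2449520.
JDN of the second date = 2454503.
|2454503 − 2449520| = 4983.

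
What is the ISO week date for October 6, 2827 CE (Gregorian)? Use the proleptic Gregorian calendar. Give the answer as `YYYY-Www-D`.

2827-W40-3

The weekday is Wednesday (ISO weekday 3).
That Wednesday belongs to ISO week 40 of ISO year 2827.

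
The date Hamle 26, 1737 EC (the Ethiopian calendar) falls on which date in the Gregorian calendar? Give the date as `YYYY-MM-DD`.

Julian Day Number of the source date = 2358620.
Converting JDN 2358620 to the Gregorian calendar gives 31 July 1745 CE.

1745-07-31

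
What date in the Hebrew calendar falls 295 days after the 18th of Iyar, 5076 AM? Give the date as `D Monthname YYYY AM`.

17 Adar 5077 AM

Counting 295 days forward from JDN 2201858 reaches JDN 2202153, which is 17 Adar 5077 AM.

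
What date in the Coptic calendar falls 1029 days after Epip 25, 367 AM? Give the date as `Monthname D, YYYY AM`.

JDN of Epip 25, 367 AM = 1959035.
1959035 + 1029 = 1960064.
JDN 1960064 in the Coptic calendar is Pashons 18, 370 AM.

Pashons 18, 370 AM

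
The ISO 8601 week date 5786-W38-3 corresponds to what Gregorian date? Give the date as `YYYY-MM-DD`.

ISO week 1 of 5786 is the week containing the first Thursday of 5786.
Week 38, day 3 (Wednesday) lands on 5786-09-20.

5786-09-20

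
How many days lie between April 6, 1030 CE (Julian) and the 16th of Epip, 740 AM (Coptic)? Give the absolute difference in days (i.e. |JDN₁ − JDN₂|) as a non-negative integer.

2096

First date → JDN 2097361; second date → JDN 2095265.
The interval is |2097361 − 2095265| = 2096 days.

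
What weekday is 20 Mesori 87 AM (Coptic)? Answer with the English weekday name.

This is JDN 1856790 (14 August 371 Gregorian).
Since JDN mod 7 = 5 (0 = Monday), the day is Saturday.

Saturday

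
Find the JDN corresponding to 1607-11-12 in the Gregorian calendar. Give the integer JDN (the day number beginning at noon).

JDN 2451545 is 1 January 2000 CE (Gregorian); the target day is −143225 days from there, so JDN = 2308320.

2308320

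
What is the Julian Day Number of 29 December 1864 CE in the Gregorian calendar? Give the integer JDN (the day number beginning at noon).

2402235

JDN 2451545 is 1 January 2000 CE (Gregorian); the target day is −49310 days from there, so JDN = 2402235.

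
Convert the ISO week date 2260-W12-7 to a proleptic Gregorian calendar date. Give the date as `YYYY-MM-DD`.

2260-03-25

ISO week 1 of 2260 is the week containing the first Thursday of 2260.
Week 12, day 7 (Sunday) lands on 2260-03-25.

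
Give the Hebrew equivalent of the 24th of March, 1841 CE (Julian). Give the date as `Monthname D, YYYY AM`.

Nisan 14, 5601 AM

Both dates share Julian Day Number 2393566; in the Hebrew calendar that is 14 Nisan 5601 AM.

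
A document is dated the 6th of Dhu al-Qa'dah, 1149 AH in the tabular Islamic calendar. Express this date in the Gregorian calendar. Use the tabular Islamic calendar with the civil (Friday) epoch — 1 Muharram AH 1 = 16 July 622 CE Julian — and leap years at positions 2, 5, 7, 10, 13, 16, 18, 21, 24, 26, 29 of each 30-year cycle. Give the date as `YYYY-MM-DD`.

Both dates share Julian Day Number 2355553; in the Gregorian calendar that is 8 March 1737 CE.

1737-03-08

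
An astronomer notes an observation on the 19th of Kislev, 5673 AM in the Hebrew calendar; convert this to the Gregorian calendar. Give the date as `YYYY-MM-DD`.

Both dates share Julian Day Number 2419736; in the Gregorian calendar that is 29 November 1912 CE.

1912-11-29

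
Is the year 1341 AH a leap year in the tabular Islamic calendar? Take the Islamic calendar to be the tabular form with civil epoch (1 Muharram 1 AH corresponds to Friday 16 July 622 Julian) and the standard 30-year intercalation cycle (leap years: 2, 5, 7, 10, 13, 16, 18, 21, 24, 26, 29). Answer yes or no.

yes

Year 1341 AH is year 21 of its 30-year cycle; leap positions are 2, 5, 7, 10, 13, 16, 18, 21, 24, 26, 29, so it is a leap year (355 days).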